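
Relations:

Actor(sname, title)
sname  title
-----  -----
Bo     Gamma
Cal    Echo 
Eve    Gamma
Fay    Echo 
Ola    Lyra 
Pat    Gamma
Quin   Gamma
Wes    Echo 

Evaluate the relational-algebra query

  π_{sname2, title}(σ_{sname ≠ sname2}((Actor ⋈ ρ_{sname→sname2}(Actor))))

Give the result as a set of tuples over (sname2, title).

ρ[sname→sname2]: schema becomes (sname2, title); tuples unchanged.
Natural join on title: {(Bo, Gamma, Bo), (Bo, Gamma, Eve), (Bo, Gamma, Pat), (Bo, Gamma, Quin), (Cal, Echo, Cal), (Cal, Echo, Fay), (Cal, Echo, Wes), (Eve, Gamma, Bo), (Eve, Gamma, Eve), (Eve, Gamma, Pat), (Eve, Gamma, Quin), (Fay, Echo, Cal), (Fay, Echo, Fay), (Fay, Echo, Wes), (Ola, Lyra, Ola), (Pat, Gamma, Bo), (Pat, Gamma, Eve), (Pat, Gamma, Pat), (Pat, Gamma, Quin), (Quin, Gamma, Bo), (Quin, Gamma, Eve), (Quin, Gamma, Pat), (Quin, Gamma, Quin), (Wes, Echo, Cal), (Wes, Echo, Fay), (Wes, Echo, Wes)}
Apply σ_{sname ≠ sname2}; surviving tuples: {(Bo, Gamma, Eve), (Bo, Gamma, Pat), (Bo, Gamma, Quin), (Cal, Echo, Fay), (Cal, Echo, Wes), (Eve, Gamma, Bo), (Eve, Gamma, Pat), (Eve, Gamma, Quin), (Fay, Echo, Cal), (Fay, Echo, Wes), (Pat, Gamma, Bo), (Pat, Gamma, Eve), (Pat, Gamma, Quin), (Quin, Gamma, Bo), (Quin, Gamma, Eve), (Quin, Gamma, Pat), (Wes, Echo, Cal), (Wes, Echo, Fay)}
π[sname2, title]: project onto (sname2, title) (11 duplicate(s) eliminated) → {(Bo, Gamma), (Cal, Echo), (Eve, Gamma), (Fay, Echo), (Pat, Gamma), (Quin, Gamma), (Wes, Echo)}

{(Bo, Gamma), (Cal, Echo), (Eve, Gamma), (Fay, Echo), (Pat, Gamma), (Quin, Gamma), (Wes, Echo)}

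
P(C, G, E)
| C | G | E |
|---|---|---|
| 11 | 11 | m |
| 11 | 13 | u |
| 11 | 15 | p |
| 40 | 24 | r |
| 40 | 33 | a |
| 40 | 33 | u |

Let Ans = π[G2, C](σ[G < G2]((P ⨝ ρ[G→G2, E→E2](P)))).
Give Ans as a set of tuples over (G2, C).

{(13, 11), (15, 11), (33, 40)}

ρ[G→G2, E→E2]: schema becomes (C, G2, E2); tuples unchanged.
P ⋈ ρ[G→G2, E→E2](P) (natural join on C): {(11, 11, m, 11, m), (11, 11, m, 13, u), (11, 11, m, 15, p), (11, 13, u, 11, m), (11, 13, u, 13, u), (11, 13, u, 15, p), (11, 15, p, 11, m), (11, 15, p, 13, u), (11, 15, p, 15, p), (40, 24, r, 24, r), (40, 24, r, 33, a), (40, 24, r, 33, u), (40, 33, a, 24, r), (40, 33, a, 33, a), (40, 33, a, 33, u), (40, 33, u, 24, r), (40, 33, u, 33, a), (40, 33, u, 33, u)}
Apply σ_{G < G2}; surviving tuples: {(11, 11, m, 13, u), (11, 11, m, 15, p), (11, 13, u, 15, p), (40, 24, r, 33, a), (40, 24, r, 33, u)}
Keep only column(s) G2, C (2 duplicate(s) eliminated): {(13, 11), (15, 11), (33, 40)}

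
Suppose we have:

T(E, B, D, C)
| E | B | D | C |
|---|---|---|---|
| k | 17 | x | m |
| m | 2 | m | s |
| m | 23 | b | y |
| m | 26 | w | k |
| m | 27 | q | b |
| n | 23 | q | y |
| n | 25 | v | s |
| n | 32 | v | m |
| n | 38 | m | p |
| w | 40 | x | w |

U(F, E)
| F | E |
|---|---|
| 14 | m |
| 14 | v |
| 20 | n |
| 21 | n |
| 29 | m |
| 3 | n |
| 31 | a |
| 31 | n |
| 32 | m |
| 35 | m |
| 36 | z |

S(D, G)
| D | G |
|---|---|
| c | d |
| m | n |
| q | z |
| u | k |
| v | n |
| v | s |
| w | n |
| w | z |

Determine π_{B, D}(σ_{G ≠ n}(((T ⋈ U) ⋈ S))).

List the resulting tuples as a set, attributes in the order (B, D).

T ⋈ U (natural join on E): {(m, 2, m, s, 14), (m, 2, m, s, 29), (m, 2, m, s, 32), (m, 2, m, s, 35), (m, 23, b, y, 14), (m, 23, b, y, 29), (m, 23, b, y, 32), (m, 23, b, y, 35), (m, 26, w, k, 14), (m, 26, w, k, 29), (m, 26, w, k, 32), (m, 26, w, k, 35), (m, 27, q, b, 14), (m, 27, q, b, 29), (m, 27, q, b, 32), (m, 27, q, b, 35), (n, 23, q, y, 20), (n, 23, q, y, 21), (n, 23, q, y, 3), (n, 23, q, y, 31), (n, 25, v, s, 20), (n, 25, v, s, 21), (n, 25, v, s, 3), (n, 25, v, s, 31), (n, 32, v, m, 20), (n, 32, v, m, 21), (n, 32, v, m, 3), (n, 32, v, m, 31), (n, 38, m, p, 20), (n, 38, m, p, 21), (n, 38, m, p, 3), (n, 38, m, p, 31)}
(T ⋈ U) ⋈ S (natural join on D): {(m, 2, m, s, 14, n), (m, 2, m, s, 29, n), (m, 2, m, s, 32, n), (m, 2, m, s, 35, n), (m, 26, w, k, 14, n), (m, 26, w, k, 14, z), (m, 26, w, k, 29, n), (m, 26, w, k, 29, z), (m, 26, w, k, 32, n), (m, 26, w, k, 32, z), (m, 26, w, k, 35, n), (m, 26, w, k, 35, z), (m, 27, q, b, 14, z), (m, 27, q, b, 29, z), (m, 27, q, b, 32, z), (m, 27, q, b, 35, z), (n, 23, q, y, 20, z), (n, 23, q, y, 21, z), (n, 23, q, y, 3, z), (n, 23, q, y, 31, z), (n, 25, v, s, 20, n), (n, 25, v, s, 20, s), (n, 25, v, s, 21, n), (n, 25, v, s, 21, s), (n, 25, v, s, 3, n), (n, 25, v, s, 3, s), (n, 25, v, s, 31, n), (n, 25, v, s, 31, s), (n, 32, v, m, 20, n), (n, 32, v, m, 20, s), (n, 32, v, m, 21, n), (n, 32, v, m, 21, s), (n, 32, v, m, 3, n), (n, 32, v, m, 3, s), (n, 32, v, m, 31, n), (n, 32, v, m, 31, s), (n, 38, m, p, 20, n), (n, 38, m, p, 21, n), (n, 38, m, p, 3, n), (n, 38, m, p, 31, n)}
σ[G ≠ n]: keep tuples satisfying G ≠ n → {(m, 26, w, k, 14, z), (m, 26, w, k, 29, z), (m, 26, w, k, 32, z), (m, 26, w, k, 35, z), (m, 27, q, b, 14, z), (m, 27, q, b, 29, z), (m, 27, q, b, 32, z), (m, 27, q, b, 35, z), (n, 23, q, y, 20, z), (n, 23, q, y, 21, z), (n, 23, q, y, 3, z), (n, 23, q, y, 31, z), (n, 25, v, s, 20, s), (n, 25, v, s, 21, s), (n, 25, v, s, 3, s), (n, 25, v, s, 31, s), (n, 32, v, m, 20, s), (n, 32, v, m, 21, s), (n, 32, v, m, 3, s), (n, 32, v, m, 31, s)}
π_{B, D} gives {(23, q), (25, v), (26, w), (27, q), (32, v)} (15 duplicate(s) eliminated).

{(23, q), (25, v), (26, w), (27, q), (32, v)}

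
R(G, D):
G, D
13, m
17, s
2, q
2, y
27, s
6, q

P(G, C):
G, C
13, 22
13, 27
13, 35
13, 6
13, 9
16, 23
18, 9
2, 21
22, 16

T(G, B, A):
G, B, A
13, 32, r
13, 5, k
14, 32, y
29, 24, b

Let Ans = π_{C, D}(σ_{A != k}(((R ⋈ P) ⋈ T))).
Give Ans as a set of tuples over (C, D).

Joining R and P on G yields {(13, m, 22), (13, m, 27), (13, m, 35), (13, m, 6), (13, m, 9), (2, q, 21), (2, y, 21)}.
Joining (R ⋈ P) and T on G yields {(13, m, 22, 32, r), (13, m, 22, 5, k), (13, m, 27, 32, r), (13, m, 27, 5, k), (13, m, 35, 32, r), (13, m, 35, 5, k), (13, m, 6, 32, r), (13, m, 6, 5, k), (13, m, 9, 32, r), (13, m, 9, 5, k)}.
Filtering on A != k leaves {(13, m, 22, 32, r), (13, m, 27, 32, r), (13, m, 35, 32, r), (13, m, 6, 32, r), (13, m, 9, 32, r)}.
π_{C, D} gives {(22, m), (27, m), (35, m), (6, m), (9, m)}.

{(22, m), (27, m), (35, m), (6, m), (9, m)}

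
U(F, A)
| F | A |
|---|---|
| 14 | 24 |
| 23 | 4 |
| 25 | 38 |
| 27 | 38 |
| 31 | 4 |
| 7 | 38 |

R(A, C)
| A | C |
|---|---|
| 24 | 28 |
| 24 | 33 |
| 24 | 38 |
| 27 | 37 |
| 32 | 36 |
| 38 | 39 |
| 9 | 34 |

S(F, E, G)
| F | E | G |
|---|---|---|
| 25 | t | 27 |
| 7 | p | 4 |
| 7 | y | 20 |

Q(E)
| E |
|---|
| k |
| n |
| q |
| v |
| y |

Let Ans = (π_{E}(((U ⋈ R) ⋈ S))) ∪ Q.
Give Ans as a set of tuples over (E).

{k, n, p, q, t, v, y}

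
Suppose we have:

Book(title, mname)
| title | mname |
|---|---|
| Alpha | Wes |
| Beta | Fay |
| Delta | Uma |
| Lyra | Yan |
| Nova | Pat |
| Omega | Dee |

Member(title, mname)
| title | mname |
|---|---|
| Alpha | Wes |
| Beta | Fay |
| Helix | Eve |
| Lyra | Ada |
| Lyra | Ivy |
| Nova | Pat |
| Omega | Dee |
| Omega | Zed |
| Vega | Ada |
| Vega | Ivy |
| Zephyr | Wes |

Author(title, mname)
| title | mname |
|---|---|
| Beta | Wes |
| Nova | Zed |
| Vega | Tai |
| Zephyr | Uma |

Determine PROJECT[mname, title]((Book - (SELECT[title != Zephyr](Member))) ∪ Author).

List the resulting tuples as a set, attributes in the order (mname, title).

σ[title != Zephyr]: keep tuples satisfying title != Zephyr → {(Alpha, Wes), (Beta, Fay), (Helix, Eve), (Lyra, Ada), (Lyra, Ivy), (Nova, Pat), (Omega, Dee), (Omega, Zed), (Vega, Ada), (Vega, Ivy)}
Set difference of the two operands is {(Delta, Uma), (Lyra, Yan)}.
Set union of the two operands is {(Beta, Wes), (Delta, Uma), (Lyra, Yan), (Nova, Zed), (Vega, Tai), (Zephyr, Uma)}.
π_{mname, title} gives {(Tai, Vega), (Uma, Delta), (Uma, Zephyr), (Wes, Beta), (Yan, Lyra), (Zed, Nova)}.

{(Tai, Vega), (Uma, Delta), (Uma, Zephyr), (Wes, Beta), (Yan, Lyra), (Zed, Nova)}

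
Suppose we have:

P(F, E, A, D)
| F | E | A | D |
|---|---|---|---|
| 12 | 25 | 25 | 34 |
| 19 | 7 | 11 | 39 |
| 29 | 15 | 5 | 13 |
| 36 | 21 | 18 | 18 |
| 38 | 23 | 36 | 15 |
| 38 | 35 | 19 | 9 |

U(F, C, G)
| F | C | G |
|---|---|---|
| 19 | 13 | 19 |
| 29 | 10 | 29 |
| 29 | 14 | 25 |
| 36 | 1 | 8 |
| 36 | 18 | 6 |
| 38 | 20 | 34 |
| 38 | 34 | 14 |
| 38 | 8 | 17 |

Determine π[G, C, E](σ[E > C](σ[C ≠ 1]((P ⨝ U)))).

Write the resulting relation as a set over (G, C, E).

{(14, 34, 35), (17, 8, 23), (17, 8, 35), (25, 14, 15), (29, 10, 15), (34, 20, 23), (34, 20, 35), (6, 18, 21)}

Joining P and U on F yields {(19, 7, 11, 39, 13, 19), (29, 15, 5, 13, 10, 29), (29, 15, 5, 13, 14, 25), (36, 21, 18, 18, 1, 8), (36, 21, 18, 18, 18, 6), (38, 23, 36, 15, 20, 34), (38, 23, 36, 15, 34, 14), (38, 23, 36, 15, 8, 17), (38, 35, 19, 9, 20, 34), (38, 35, 19, 9, 34, 14), (38, 35, 19, 9, 8, 17)}.
Apply σ_{C ≠ 1}; surviving tuples: {(19, 7, 11, 39, 13, 19), (29, 15, 5, 13, 10, 29), (29, 15, 5, 13, 14, 25), (36, 21, 18, 18, 18, 6), (38, 23, 36, 15, 20, 34), (38, 23, 36, 15, 34, 14), (38, 23, 36, 15, 8, 17), (38, 35, 19, 9, 20, 34), (38, 35, 19, 9, 34, 14), (38, 35, 19, 9, 8, 17)}
Apply σ_{E > C}; surviving tuples: {(29, 15, 5, 13, 10, 29), (29, 15, 5, 13, 14, 25), (36, 21, 18, 18, 18, 6), (38, 23, 36, 15, 20, 34), (38, 23, 36, 15, 8, 17), (38, 35, 19, 9, 20, 34), (38, 35, 19, 9, 34, 14), (38, 35, 19, 9, 8, 17)}
Projecting to G, C, E: {(14, 34, 35), (17, 8, 23), (17, 8, 35), (25, 14, 15), (29, 10, 15), (34, 20, 23), (34, 20, 35), (6, 18, 21)}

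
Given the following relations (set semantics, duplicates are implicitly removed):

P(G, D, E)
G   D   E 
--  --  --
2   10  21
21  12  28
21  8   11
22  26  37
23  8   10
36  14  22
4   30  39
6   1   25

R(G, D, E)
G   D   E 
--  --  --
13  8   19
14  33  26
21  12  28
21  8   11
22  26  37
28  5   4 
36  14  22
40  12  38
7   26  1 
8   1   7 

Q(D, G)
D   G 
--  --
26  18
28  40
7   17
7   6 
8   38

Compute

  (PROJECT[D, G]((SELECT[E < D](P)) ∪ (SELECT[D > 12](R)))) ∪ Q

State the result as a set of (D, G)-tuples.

{(14, 36), (26, 18), (26, 22), (26, 7), (28, 40), (33, 14), (7, 17), (7, 6), (8, 38)}

Filtering on E < D leaves {}.
Filtering on D > 12 leaves {(14, 33, 26), (22, 26, 37), (36, 14, 22), (7, 26, 1)}.
Union: {} with {(14, 33, 26), (22, 26, 37), (36, 14, 22), (7, 26, 1)} → {(14, 33, 26), (22, 26, 37), (36, 14, 22), (7, 26, 1)}
π_{D, G} gives {(14, 36), (26, 22), (26, 7), (33, 14)}.
Union: {(14, 36), (26, 22), (26, 7), (33, 14)} with {(26, 18), (28, 40), (7, 17), (7, 6), (8, 38)} → {(14, 36), (26, 18), (26, 22), (26, 7), (28, 40), (33, 14), (7, 17), (7, 6), (8, 38)}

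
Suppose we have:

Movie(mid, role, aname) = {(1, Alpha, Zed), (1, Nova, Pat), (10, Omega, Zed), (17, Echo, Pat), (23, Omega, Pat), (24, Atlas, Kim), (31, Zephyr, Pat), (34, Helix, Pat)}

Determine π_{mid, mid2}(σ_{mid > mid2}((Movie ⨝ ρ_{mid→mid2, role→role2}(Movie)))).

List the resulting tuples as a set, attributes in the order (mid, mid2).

{(10, 1), (17, 1), (23, 1), (23, 17), (31, 1), (31, 17), (31, 23), (34, 1), (34, 17), (34, 23), (34, 31)}

ρ[mid→mid2, role→role2]: schema becomes (mid2, role2, aname); tuples unchanged.
Natural join on aname: {(1, Alpha, Zed, 1, Alpha), (1, Alpha, Zed, 10, Omega), (1, Nova, Pat, 1, Nova), (1, Nova, Pat, 17, Echo), (1, Nova, Pat, 23, Omega), (1, Nova, Pat, 31, Zephyr), (1, Nova, Pat, 34, Helix), (10, Omega, Zed, 1, Alpha), (10, Omega, Zed, 10, Omega), (17, Echo, Pat, 1, Nova), (17, Echo, Pat, 17, Echo), (17, Echo, Pat, 23, Omega), (17, Echo, Pat, 31, Zephyr), (17, Echo, Pat, 34, Helix), (23, Omega, Pat, 1, Nova), (23, Omega, Pat, 17, Echo), (23, Omega, Pat, 23, Omega), (23, Omega, Pat, 31, Zephyr), (23, Omega, Pat, 34, Helix), (24, Atlas, Kim, 24, Atlas), (31, Zephyr, Pat, 1, Nova), (31, Zephyr, Pat, 17, Echo), (31, Zephyr, Pat, 23, Omega), (31, Zephyr, Pat, 31, Zephyr), (31, Zephyr, Pat, 34, Helix), (34, Helix, Pat, 1, Nova), (34, Helix, Pat, 17, Echo), (34, Helix, Pat, 23, Omega), (34, Helix, Pat, 31, Zephyr), (34, Helix, Pat, 34, Helix)}
Filtering on mid > mid2 leaves {(10, Omega, Zed, 1, Alpha), (17, Echo, Pat, 1, Nova), (23, Omega, Pat, 1, Nova), (23, Omega, Pat, 17, Echo), (31, Zephyr, Pat, 1, Nova), (31, Zephyr, Pat, 17, Echo), (31, Zephyr, Pat, 23, Omega), (34, Helix, Pat, 1, Nova), (34, Helix, Pat, 17, Echo), (34, Helix, Pat, 23, Omega), (34, Helix, Pat, 31, Zephyr)}.
Keep only column(s) mid, mid2: {(10, 1), (17, 1), (23, 1), (23, 17), (31, 1), (31, 17), (31, 23), (34, 1), (34, 17), (34, 23), (34, 31)}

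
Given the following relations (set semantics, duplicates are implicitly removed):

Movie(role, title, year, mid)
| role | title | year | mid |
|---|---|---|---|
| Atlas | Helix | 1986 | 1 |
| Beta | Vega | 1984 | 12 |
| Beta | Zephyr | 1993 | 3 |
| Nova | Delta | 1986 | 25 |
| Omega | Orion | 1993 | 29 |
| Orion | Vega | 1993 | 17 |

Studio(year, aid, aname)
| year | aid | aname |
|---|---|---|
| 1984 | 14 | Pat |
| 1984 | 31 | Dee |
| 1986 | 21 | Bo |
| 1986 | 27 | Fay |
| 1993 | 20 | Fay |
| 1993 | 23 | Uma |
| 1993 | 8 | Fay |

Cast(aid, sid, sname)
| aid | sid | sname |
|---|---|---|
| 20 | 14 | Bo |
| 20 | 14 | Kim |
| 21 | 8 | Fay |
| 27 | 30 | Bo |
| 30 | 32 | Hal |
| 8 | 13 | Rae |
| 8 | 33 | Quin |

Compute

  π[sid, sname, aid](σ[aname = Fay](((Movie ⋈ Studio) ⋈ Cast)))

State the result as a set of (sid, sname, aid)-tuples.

Natural join on year: {(Atlas, Helix, 1986, 1, 21, Bo), (Atlas, Helix, 1986, 1, 27, Fay), (Beta, Vega, 1984, 12, 14, Pat), (Beta, Vega, 1984, 12, 31, Dee), (Beta, Zephyr, 1993, 3, 20, Fay), (Beta, Zephyr, 1993, 3, 23, Uma), (Beta, Zephyr, 1993, 3, 8, Fay), (Nova, Delta, 1986, 25, 21, Bo), (Nova, Delta, 1986, 25, 27, Fay), (Omega, Orion, 1993, 29, 20, Fay), (Omega, Orion, 1993, 29, 23, Uma), (Omega, Orion, 1993, 29, 8, Fay), (Orion, Vega, 1993, 17, 20, Fay), (Orion, Vega, 1993, 17, 23, Uma), (Orion, Vega, 1993, 17, 8, Fay)}
Natural join on aid: {(Atlas, Helix, 1986, 1, 21, Bo, 8, Fay), (Atlas, Helix, 1986, 1, 27, Fay, 30, Bo), (Beta, Zephyr, 1993, 3, 20, Fay, 14, Bo), (Beta, Zephyr, 1993, 3, 20, Fay, 14, Kim), (Beta, Zephyr, 1993, 3, 8, Fay, 13, Rae), (Beta, Zephyr, 1993, 3, 8, Fay, 33, Quin), (Nova, Delta, 1986, 25, 21, Bo, 8, Fay), (Nova, Delta, 1986, 25, 27, Fay, 30, Bo), (Omega, Orion, 1993, 29, 20, Fay, 14, Bo), (Omega, Orion, 1993, 29, 20, Fay, 14, Kim), (Omega, Orion, 1993, 29, 8, Fay, 13, Rae), (Omega, Orion, 1993, 29, 8, Fay, 33, Quin), (Orion, Vega, 1993, 17, 20, Fay, 14, Bo), (Orion, Vega, 1993, 17, 20, Fay, 14, Kim), (Orion, Vega, 1993, 17, 8, Fay, 13, Rae), (Orion, Vega, 1993, 17, 8, Fay, 33, Quin)}
Apply σ_{aname = Fay}; surviving tuples: {(Atlas, Helix, 1986, 1, 27, Fay, 30, Bo), (Beta, Zephyr, 1993, 3, 20, Fay, 14, Bo), (Beta, Zephyr, 1993, 3, 20, Fay, 14, Kim), (Beta, Zephyr, 1993, 3, 8, Fay, 13, Rae), (Beta, Zephyr, 1993, 3, 8, Fay, 33, Quin), (Nova, Delta, 1986, 25, 27, Fay, 30, Bo), (Omega, Orion, 1993, 29, 20, Fay, 14, Bo), (Omega, Orion, 1993, 29, 20, Fay, 14, Kim), (Omega, Orion, 1993, 29, 8, Fay, 13, Rae), (Omega, Orion, 1993, 29, 8, Fay, 33, Quin), (Orion, Vega, 1993, 17, 20, Fay, 14, Bo), (Orion, Vega, 1993, 17, 20, Fay, 14, Kim), (Orion, Vega, 1993, 17, 8, Fay, 13, Rae), (Orion, Vega, 1993, 17, 8, Fay, 33, Quin)}
Keep only column(s) sid, sname, aid (9 duplicate(s) eliminated): {(13, Rae, 8), (14, Bo, 20), (14, Kim, 20), (30, Bo, 27), (33, Quin, 8)}

{(13, Rae, 8), (14, Bo, 20), (14, Kim, 20), (30, Bo, 27), (33, Quin, 8)}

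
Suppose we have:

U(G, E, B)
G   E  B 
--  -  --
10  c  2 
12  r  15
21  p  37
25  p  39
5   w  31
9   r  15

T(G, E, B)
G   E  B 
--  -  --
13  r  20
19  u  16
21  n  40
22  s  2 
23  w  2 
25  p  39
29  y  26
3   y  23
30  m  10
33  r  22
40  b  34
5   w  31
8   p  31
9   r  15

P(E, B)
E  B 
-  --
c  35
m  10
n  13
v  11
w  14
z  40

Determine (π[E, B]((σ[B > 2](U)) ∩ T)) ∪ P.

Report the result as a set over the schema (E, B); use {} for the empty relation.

Filtering on B > 2 leaves {(12, r, 15), (21, p, 37), (25, p, 39), (5, w, 31), (9, r, 15)}.
Set intersection of the two operands is {(25, p, 39), (5, w, 31), (9, r, 15)}.
π_{E, B} gives {(p, 39), (r, 15), (w, 31)}.
Set union of the two operands is {(c, 35), (m, 10), (n, 13), (p, 39), (r, 15), (v, 11), (w, 14), (w, 31), (z, 40)}.

{(c, 35), (m, 10), (n, 13), (p, 39), (r, 15), (v, 11), (w, 14), (w, 31), (z, 40)}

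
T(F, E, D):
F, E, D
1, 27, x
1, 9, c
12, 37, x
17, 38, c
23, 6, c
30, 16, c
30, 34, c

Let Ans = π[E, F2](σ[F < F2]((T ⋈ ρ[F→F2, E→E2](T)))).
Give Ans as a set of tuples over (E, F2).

ρ[F→F2, E→E2]: schema becomes (F2, E2, D); tuples unchanged.
Joining T and ρ[F→F2, E→E2](T) on D yields {(1, 27, x, 1, 27), (1, 27, x, 12, 37), (1, 9, c, 1, 9), (1, 9, c, 17, 38), (1, 9, c, 23, 6), (1, 9, c, 30, 16), (1, 9, c, 30, 34), (12, 37, x, 1, 27), (12, 37, x, 12, 37), (17, 38, c, 1, 9), (17, 38, c, 17, 38), (17, 38, c, 23, 6), (17, 38, c, 30, 16), (17, 38, c, 30, 34), (23, 6, c, 1, 9), (23, 6, c, 17, 38), (23, 6, c, 23, 6), (23, 6, c, 30, 16), (23, 6, c, 30, 34), (30, 16, c, 1, 9), (30, 16, c, 17, 38), (30, 16, c, 23, 6), (30, 16, c, 30, 16), (30, 16, c, 30, 34), (30, 34, c, 1, 9), (30, 34, c, 17, 38), (30, 34, c, 23, 6), (30, 34, c, 30, 16), (30, 34, c, 30, 34)}.
σ[F < F2]: keep tuples satisfying F < F2 → {(1, 27, x, 12, 37), (1, 9, c, 17, 38), (1, 9, c, 23, 6), (1, 9, c, 30, 16), (1, 9, c, 30, 34), (17, 38, c, 23, 6), (17, 38, c, 30, 16), (17, 38, c, 30, 34), (23, 6, c, 30, 16), (23, 6, c, 30, 34)}
π[E, F2]: project onto (E, F2) (3 duplicate(s) eliminated) → {(27, 12), (38, 23), (38, 30), (6, 30), (9, 17), (9, 23), (9, 30)}

{(27, 12), (38, 23), (38, 30), (6, 30), (9, 17), (9, 23), (9, 30)}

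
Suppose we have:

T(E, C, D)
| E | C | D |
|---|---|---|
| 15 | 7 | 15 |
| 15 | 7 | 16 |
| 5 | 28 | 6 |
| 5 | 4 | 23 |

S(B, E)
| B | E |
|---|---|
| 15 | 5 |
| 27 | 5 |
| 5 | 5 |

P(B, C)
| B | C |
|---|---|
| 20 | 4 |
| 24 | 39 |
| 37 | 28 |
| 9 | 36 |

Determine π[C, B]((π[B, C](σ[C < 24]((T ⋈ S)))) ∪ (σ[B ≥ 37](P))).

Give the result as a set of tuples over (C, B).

{(28, 37), (4, 15), (4, 27), (4, 5)}

Natural join on E: {(5, 28, 6, 15), (5, 28, 6, 27), (5, 28, 6, 5), (5, 4, 23, 15), (5, 4, 23, 27), (5, 4, 23, 5)}
Selection C < 24: {(5, 4, 23, 15), (5, 4, 23, 27), (5, 4, 23, 5)}
π[B, C]: project onto (B, C) → {(15, 4), (27, 4), (5, 4)}
Selection B ≥ 37: {(37, 28)}
Taking the union: {(15, 4), (27, 4), (37, 28), (5, 4)}
π[C, B]: project onto (C, B) → {(28, 37), (4, 15), (4, 27), (4, 5)}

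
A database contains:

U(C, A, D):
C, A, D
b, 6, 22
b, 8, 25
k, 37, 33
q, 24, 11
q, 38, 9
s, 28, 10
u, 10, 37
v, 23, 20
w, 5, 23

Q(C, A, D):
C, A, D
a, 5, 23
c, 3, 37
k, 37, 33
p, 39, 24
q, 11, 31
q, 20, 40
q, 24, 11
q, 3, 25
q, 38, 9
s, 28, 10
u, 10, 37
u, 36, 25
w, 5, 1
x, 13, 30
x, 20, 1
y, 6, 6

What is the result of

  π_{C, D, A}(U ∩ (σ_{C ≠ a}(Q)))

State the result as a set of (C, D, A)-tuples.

σ[C ≠ a]: keep tuples satisfying C ≠ a → {(c, 3, 37), (k, 37, 33), (p, 39, 24), (q, 11, 31), (q, 20, 40), (q, 24, 11), (q, 3, 25), (q, 38, 9), (s, 28, 10), (u, 10, 37), (u, 36, 25), (w, 5, 1), (x, 13, 30), (x, 20, 1), (y, 6, 6)}
Taking the intersection: {(k, 37, 33), (q, 24, 11), (q, 38, 9), (s, 28, 10), (u, 10, 37)}
Projecting to C, D, A: {(k, 33, 37), (q, 11, 24), (q, 9, 38), (s, 10, 28), (u, 37, 10)}

{(k, 33, 37), (q, 11, 24), (q, 9, 38), (s, 10, 28), (u, 37, 10)}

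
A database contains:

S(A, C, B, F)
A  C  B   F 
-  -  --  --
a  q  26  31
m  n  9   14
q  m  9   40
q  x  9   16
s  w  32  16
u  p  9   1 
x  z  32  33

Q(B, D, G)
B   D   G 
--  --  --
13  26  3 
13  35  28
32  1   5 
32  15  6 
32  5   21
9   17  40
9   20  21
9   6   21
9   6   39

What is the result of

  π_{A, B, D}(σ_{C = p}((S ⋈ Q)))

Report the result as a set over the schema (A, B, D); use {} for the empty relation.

Joining S and Q on B yields {(m, n, 9, 14, 17, 40), (m, n, 9, 14, 20, 21), (m, n, 9, 14, 6, 21), (m, n, 9, 14, 6, 39), (q, m, 9, 40, 17, 40), (q, m, 9, 40, 20, 21), (q, m, 9, 40, 6, 21), (q, m, 9, 40, 6, 39), (q, x, 9, 16, 17, 40), (q, x, 9, 16, 20, 21), (q, x, 9, 16, 6, 21), (q, x, 9, 16, 6, 39), (s, w, 32, 16, 1, 5), (s, w, 32, 16, 15, 6), (s, w, 32, 16, 5, 21), (u, p, 9, 1, 17, 40), (u, p, 9, 1, 20, 21), (u, p, 9, 1, 6, 21), (u, p, 9, 1, 6, 39), (x, z, 32, 33, 1, 5), (x, z, 32, 33, 15, 6), (x, z, 32, 33, 5, 21)}.
Filtering on C = p leaves {(u, p, 9, 1, 17, 40), (u, p, 9, 1, 20, 21), (u, p, 9, 1, 6, 21), (u, p, 9, 1, 6, 39)}.
π[A, B, D]: project onto (A, B, D) (1 duplicate(s) eliminated) → {(u, 9, 17), (u, 9, 20), (u, 9, 6)}

{(u, 9, 17), (u, 9, 20), (u, 9, 6)}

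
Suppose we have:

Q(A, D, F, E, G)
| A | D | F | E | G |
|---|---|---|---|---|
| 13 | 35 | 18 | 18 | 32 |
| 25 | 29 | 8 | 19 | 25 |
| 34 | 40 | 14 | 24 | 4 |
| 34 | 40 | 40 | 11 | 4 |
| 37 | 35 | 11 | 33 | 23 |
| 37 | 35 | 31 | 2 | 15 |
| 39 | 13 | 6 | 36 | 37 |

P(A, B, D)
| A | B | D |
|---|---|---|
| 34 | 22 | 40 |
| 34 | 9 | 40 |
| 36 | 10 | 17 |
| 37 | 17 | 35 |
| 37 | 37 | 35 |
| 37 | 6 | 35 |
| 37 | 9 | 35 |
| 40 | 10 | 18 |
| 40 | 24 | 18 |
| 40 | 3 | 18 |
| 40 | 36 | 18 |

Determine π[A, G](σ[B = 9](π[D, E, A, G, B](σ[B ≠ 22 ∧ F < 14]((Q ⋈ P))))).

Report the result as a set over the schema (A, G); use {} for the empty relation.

{(37, 23)}

Joining Q and P on A, D yields {(34, 40, 14, 24, 4, 22), (34, 40, 14, 24, 4, 9), (34, 40, 40, 11, 4, 22), (34, 40, 40, 11, 4, 9), (37, 35, 11, 33, 23, 17), (37, 35, 11, 33, 23, 37), (37, 35, 11, 33, 23, 6), (37, 35, 11, 33, 23, 9), (37, 35, 31, 2, 15, 17), (37, 35, 31, 2, 15, 37), (37, 35, 31, 2, 15, 6), (37, 35, 31, 2, 15, 9)}.
Filtering on B ≠ 22 ∧ F < 14 leaves {(37, 35, 11, 33, 23, 17), (37, 35, 11, 33, 23, 37), (37, 35, 11, 33, 23, 6), (37, 35, 11, 33, 23, 9)}.
Projecting to D, E, A, G, B: {(35, 33, 37, 23, 17), (35, 33, 37, 23, 37), (35, 33, 37, 23, 6), (35, 33, 37, 23, 9)}
Filtering on B = 9 leaves {(35, 33, 37, 23, 9)}.
Projecting to A, G: {(37, 23)}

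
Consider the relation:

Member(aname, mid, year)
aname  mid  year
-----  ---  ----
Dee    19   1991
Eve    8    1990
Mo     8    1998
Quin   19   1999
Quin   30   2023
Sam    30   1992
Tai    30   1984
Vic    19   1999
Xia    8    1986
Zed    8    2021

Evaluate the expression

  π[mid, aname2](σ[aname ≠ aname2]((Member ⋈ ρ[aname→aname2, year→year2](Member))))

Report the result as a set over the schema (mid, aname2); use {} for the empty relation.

ρ[aname→aname2, year→year2]: schema becomes (aname2, mid, year2); tuples unchanged.
Joining Member and ρ[aname→aname2, year→year2](Member) on mid yields {(Dee, 19, 1991, Dee, 1991), (Dee, 19, 1991, Quin, 1999), (Dee, 19, 1991, Vic, 1999), (Eve, 8, 1990, Eve, 1990), (Eve, 8, 1990, Mo, 1998), (Eve, 8, 1990, Xia, 1986), (Eve, 8, 1990, Zed, 2021), (Mo, 8, 1998, Eve, 1990), (Mo, 8, 1998, Mo, 1998), (Mo, 8, 1998, Xia, 1986), (Mo, 8, 1998, Zed, 2021), (Quin, 19, 1999, Dee, 1991), (Quin, 19, 1999, Quin, 1999), (Quin, 19, 1999, Vic, 1999), (Quin, 30, 2023, Quin, 2023), (Quin, 30, 2023, Sam, 1992), (Quin, 30, 2023, Tai, 1984), (Sam, 30, 1992, Quin, 2023), (Sam, 30, 1992, Sam, 1992), (Sam, 30, 1992, Tai, 1984), (Tai, 30, 1984, Quin, 2023), (Tai, 30, 1984, Sam, 1992), (Tai, 30, 1984, Tai, 1984), (Vic, 19, 1999, Dee, 1991), (Vic, 19, 1999, Quin, 1999), (Vic, 19, 1999, Vic, 1999), (Xia, 8, 1986, Eve, 1990), (Xia, 8, 1986, Mo, 1998), (Xia, 8, 1986, Xia, 1986), (Xia, 8, 1986, Zed, 2021), (Zed, 8, 2021, Eve, 1990), (Zed, 8, 2021, Mo, 1998), (Zed, 8, 2021, Xia, 1986), (Zed, 8, 2021, Zed, 2021)}.
Filtering on aname ≠ aname2 leaves {(Dee, 19, 1991, Quin, 1999), (Dee, 19, 1991, Vic, 1999), (Eve, 8, 1990, Mo, 1998), (Eve, 8, 1990, Xia, 1986), (Eve, 8, 1990, Zed, 2021), (Mo, 8, 1998, Eve, 1990), (Mo, 8, 1998, Xia, 1986), (Mo, 8, 1998, Zed, 2021), (Quin, 19, 1999, Dee, 1991), (Quin, 19, 1999, Vic, 1999), (Quin, 30, 2023, Sam, 1992), (Quin, 30, 2023, Tai, 1984), (Sam, 30, 1992, Quin, 2023), (Sam, 30, 1992, Tai, 1984), (Tai, 30, 1984, Quin, 2023), (Tai, 30, 1984, Sam, 1992), (Vic, 19, 1999, Dee, 1991), (Vic, 19, 1999, Quin, 1999), (Xia, 8, 1986, Eve, 1990), (Xia, 8, 1986, Mo, 1998), (Xia, 8, 1986, Zed, 2021), (Zed, 8, 2021, Eve, 1990), (Zed, 8, 2021, Mo, 1998), (Zed, 8, 2021, Xia, 1986)}.
π_{mid, aname2} gives {(19, Dee), (19, Quin), (19, Vic), (30, Quin), (30, Sam), (30, Tai), (8, Eve), (8, Mo), (8, Xia), (8, Zed)} (14 duplicate(s) eliminated).

{(19, Dee), (19, Quin), (19, Vic), (30, Quin), (30, Sam), (30, Tai), (8, Eve), (8, Mo), (8, Xia), (8, Zed)}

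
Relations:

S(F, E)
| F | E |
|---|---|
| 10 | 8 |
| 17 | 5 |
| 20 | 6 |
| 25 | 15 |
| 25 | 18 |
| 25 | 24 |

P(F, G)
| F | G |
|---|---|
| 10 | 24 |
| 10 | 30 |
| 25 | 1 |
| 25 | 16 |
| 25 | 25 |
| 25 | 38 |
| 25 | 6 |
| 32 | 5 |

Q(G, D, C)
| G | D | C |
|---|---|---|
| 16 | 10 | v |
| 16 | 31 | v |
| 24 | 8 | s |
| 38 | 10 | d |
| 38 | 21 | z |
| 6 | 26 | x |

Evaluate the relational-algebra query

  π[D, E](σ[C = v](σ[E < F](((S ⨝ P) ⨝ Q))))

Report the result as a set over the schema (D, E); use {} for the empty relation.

{(10, 15), (10, 18), (10, 24), (31, 15), (31, 18), (31, 24)}

Natural join on F: {(10, 8, 24), (10, 8, 30), (25, 15, 1), (25, 15, 16), (25, 15, 25), (25, 15, 38), (25, 15, 6), (25, 18, 1), (25, 18, 16), (25, 18, 25), (25, 18, 38), (25, 18, 6), (25, 24, 1), (25, 24, 16), (25, 24, 25), (25, 24, 38), (25, 24, 6)}
Natural join on G: {(10, 8, 24, 8, s), (25, 15, 16, 10, v), (25, 15, 16, 31, v), (25, 15, 38, 10, d), (25, 15, 38, 21, z), (25, 15, 6, 26, x), (25, 18, 16, 10, v), (25, 18, 16, 31, v), (25, 18, 38, 10, d), (25, 18, 38, 21, z), (25, 18, 6, 26, x), (25, 24, 16, 10, v), (25, 24, 16, 31, v), (25, 24, 38, 10, d), (25, 24, 38, 21, z), (25, 24, 6, 26, x)}
Selection E < F: {(10, 8, 24, 8, s), (25, 15, 16, 10, v), (25, 15, 16, 31, v), (25, 15, 38, 10, d), (25, 15, 38, 21, z), (25, 15, 6, 26, x), (25, 18, 16, 10, v), (25, 18, 16, 31, v), (25, 18, 38, 10, d), (25, 18, 38, 21, z), (25, 18, 6, 26, x), (25, 24, 16, 10, v), (25, 24, 16, 31, v), (25, 24, 38, 10, d), (25, 24, 38, 21, z), (25, 24, 6, 26, x)}
Selection C = v: {(25, 15, 16, 10, v), (25, 15, 16, 31, v), (25, 18, 16, 10, v), (25, 18, 16, 31, v), (25, 24, 16, 10, v), (25, 24, 16, 31, v)}
π[D, E]: project onto (D, E) → {(10, 15), (10, 18), (10, 24), (31, 15), (31, 18), (31, 24)}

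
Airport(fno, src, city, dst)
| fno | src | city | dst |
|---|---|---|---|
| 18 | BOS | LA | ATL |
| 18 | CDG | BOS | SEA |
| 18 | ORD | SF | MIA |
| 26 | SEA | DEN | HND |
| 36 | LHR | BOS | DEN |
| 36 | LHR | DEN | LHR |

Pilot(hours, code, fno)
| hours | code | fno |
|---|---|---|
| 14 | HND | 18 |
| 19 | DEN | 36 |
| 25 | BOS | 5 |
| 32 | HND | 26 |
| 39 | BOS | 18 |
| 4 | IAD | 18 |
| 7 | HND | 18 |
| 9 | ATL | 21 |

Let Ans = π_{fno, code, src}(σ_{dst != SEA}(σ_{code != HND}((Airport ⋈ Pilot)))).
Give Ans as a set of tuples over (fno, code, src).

{(18, BOS, BOS), (18, BOS, ORD), (18, IAD, BOS), (18, IAD, ORD), (36, DEN, LHR)}

Joining Airport and Pilot on fno yields {(18, BOS, LA, ATL, 14, HND), (18, BOS, LA, ATL, 39, BOS), (18, BOS, LA, ATL, 4, IAD), (18, BOS, LA, ATL, 7, HND), (18, CDG, BOS, SEA, 14, HND), (18, CDG, BOS, SEA, 39, BOS), (18, CDG, BOS, SEA, 4, IAD), (18, CDG, BOS, SEA, 7, HND), (18, ORD, SF, MIA, 14, HND), (18, ORD, SF, MIA, 39, BOS), (18, ORD, SF, MIA, 4, IAD), (18, ORD, SF, MIA, 7, HND), (26, SEA, DEN, HND, 32, HND), (36, LHR, BOS, DEN, 19, DEN), (36, LHR, DEN, LHR, 19, DEN)}.
Filtering on code != HND leaves {(18, BOS, LA, ATL, 39, BOS), (18, BOS, LA, ATL, 4, IAD), (18, CDG, BOS, SEA, 39, BOS), (18, CDG, BOS, SEA, 4, IAD), (18, ORD, SF, MIA, 39, BOS), (18, ORD, SF, MIA, 4, IAD), (36, LHR, BOS, DEN, 19, DEN), (36, LHR, DEN, LHR, 19, DEN)}.
Filtering on dst != SEA leaves {(18, BOS, LA, ATL, 39, BOS), (18, BOS, LA, ATL, 4, IAD), (18, ORD, SF, MIA, 39, BOS), (18, ORD, SF, MIA, 4, IAD), (36, LHR, BOS, DEN, 19, DEN), (36, LHR, DEN, LHR, 19, DEN)}.
π_{fno, code, src} gives {(18, BOS, BOS), (18, BOS, ORD), (18, IAD, BOS), (18, IAD, ORD), (36, DEN, LHR)} (1 duplicate(s) eliminated).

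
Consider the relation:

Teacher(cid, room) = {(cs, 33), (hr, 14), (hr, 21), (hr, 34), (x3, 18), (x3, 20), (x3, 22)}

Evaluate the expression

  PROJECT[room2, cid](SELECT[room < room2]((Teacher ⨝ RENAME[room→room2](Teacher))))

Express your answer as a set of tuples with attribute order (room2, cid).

{(20, x3), (21, hr), (22, x3), (34, hr)}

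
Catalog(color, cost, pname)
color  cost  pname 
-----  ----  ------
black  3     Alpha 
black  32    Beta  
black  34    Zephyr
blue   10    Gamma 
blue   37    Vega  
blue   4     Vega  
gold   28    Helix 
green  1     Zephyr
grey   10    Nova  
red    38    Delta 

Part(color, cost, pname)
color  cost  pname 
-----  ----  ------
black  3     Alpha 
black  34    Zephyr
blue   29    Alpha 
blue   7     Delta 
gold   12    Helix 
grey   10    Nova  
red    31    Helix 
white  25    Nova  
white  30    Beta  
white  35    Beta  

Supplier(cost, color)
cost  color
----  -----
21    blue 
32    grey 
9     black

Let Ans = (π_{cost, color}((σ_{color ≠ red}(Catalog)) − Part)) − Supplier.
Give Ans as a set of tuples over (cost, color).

{(1, green), (10, blue), (28, gold), (32, black), (37, blue), (4, blue)}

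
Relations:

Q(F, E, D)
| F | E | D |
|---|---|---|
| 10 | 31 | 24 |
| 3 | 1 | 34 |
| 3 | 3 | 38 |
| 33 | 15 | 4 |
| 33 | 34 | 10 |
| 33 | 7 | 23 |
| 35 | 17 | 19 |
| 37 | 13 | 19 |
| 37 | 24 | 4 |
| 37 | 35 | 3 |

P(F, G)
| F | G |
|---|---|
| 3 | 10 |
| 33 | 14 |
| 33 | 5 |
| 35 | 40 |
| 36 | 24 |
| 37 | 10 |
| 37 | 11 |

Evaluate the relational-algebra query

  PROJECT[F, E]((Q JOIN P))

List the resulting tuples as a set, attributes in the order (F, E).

{(3, 1), (3, 3), (33, 15), (33, 34), (33, 7), (35, 17), (37, 13), (37, 24), (37, 35)}

Joining Q and P on F yields {(3, 1, 34, 10), (3, 3, 38, 10), (33, 15, 4, 14), (33, 15, 4, 5), (33, 34, 10, 14), (33, 34, 10, 5), (33, 7, 23, 14), (33, 7, 23, 5), (35, 17, 19, 40), (37, 13, 19, 10), (37, 13, 19, 11), (37, 24, 4, 10), (37, 24, 4, 11), (37, 35, 3, 10), (37, 35, 3, 11)}.
Keep only column(s) F, E (6 duplicate(s) eliminated): {(3, 1), (3, 3), (33, 15), (33, 34), (33, 7), (35, 17), (37, 13), (37, 24), (37, 35)}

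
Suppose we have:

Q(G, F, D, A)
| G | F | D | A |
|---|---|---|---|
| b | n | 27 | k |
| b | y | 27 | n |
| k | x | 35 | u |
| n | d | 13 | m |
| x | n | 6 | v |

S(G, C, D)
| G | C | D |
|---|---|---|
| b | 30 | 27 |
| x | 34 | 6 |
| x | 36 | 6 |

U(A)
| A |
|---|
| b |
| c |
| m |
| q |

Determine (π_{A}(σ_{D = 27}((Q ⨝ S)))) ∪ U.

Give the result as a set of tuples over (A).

{b, c, k, m, n, q}

Natural join on G, D: {(b, n, 27, k, 30), (b, y, 27, n, 30), (x, n, 6, v, 34), (x, n, 6, v, 36)}
Apply σ_{D = 27}; surviving tuples: {(b, n, 27, k, 30), (b, y, 27, n, 30)}
π[A]: project onto (A) → {k, n}
Set union of the two operands is {b, c, k, m, n, q}.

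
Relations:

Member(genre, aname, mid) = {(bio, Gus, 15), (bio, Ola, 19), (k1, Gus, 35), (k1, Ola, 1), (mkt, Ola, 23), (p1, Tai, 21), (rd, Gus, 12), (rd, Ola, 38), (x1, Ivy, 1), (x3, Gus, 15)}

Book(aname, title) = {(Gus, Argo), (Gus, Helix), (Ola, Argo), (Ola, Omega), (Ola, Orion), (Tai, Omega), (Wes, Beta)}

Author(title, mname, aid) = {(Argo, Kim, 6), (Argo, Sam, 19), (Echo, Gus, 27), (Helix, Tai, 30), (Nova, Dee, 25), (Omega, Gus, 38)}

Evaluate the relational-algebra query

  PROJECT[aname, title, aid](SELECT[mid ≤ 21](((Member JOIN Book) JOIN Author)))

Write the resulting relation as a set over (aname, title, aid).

Natural join on aname: {(bio, Gus, 15, Argo), (bio, Gus, 15, Helix), (bio, Ola, 19, Argo), (bio, Ola, 19, Omega), (bio, Ola, 19, Orion), (k1, Gus, 35, Argo), (k1, Gus, 35, Helix), (k1, Ola, 1, Argo), (k1, Ola, 1, Omega), (k1, Ola, 1, Orion), (mkt, Ola, 23, Argo), (mkt, Ola, 23, Omega), (mkt, Ola, 23, Orion), (p1, Tai, 21, Omega), (rd, Gus, 12, Argo), (rd, Gus, 12, Helix), (rd, Ola, 38, Argo), (rd, Ola, 38, Omega), (rd, Ola, 38, Orion), (x3, Gus, 15, Argo), (x3, Gus, 15, Helix)}
Natural join on title: {(bio, Gus, 15, Argo, Kim, 6), (bio, Gus, 15, Argo, Sam, 19), (bio, Gus, 15, Helix, Tai, 30), (bio, Ola, 19, Argo, Kim, 6), (bio, Ola, 19, Argo, Sam, 19), (bio, Ola, 19, Omega, Gus, 38), (k1, Gus, 35, Argo, Kim, 6), (k1, Gus, 35, Argo, Sam, 19), (k1, Gus, 35, Helix, Tai, 30), (k1, Ola, 1, Argo, Kim, 6), (k1, Ola, 1, Argo, Sam, 19), (k1, Ola, 1, Omega, Gus, 38), (mkt, Ola, 23, Argo, Kim, 6), (mkt, Ola, 23, Argo, Sam, 19), (mkt, Ola, 23, Omega, Gus, 38), (p1, Tai, 21, Omega, Gus, 38), (rd, Gus, 12, Argo, Kim, 6), (rd, Gus, 12, Argo, Sam, 19), (rd, Gus, 12, Helix, Tai, 30), (rd, Ola, 38, Argo, Kim, 6), (rd, Ola, 38, Argo, Sam, 19), (rd, Ola, 38, Omega, Gus, 38), (x3, Gus, 15, Argo, Kim, 6), (x3, Gus, 15, Argo, Sam, 19), (x3, Gus, 15, Helix, Tai, 30)}
σ[mid ≤ 21]: keep tuples satisfying mid ≤ 21 → {(bio, Gus, 15, Argo, Kim, 6), (bio, Gus, 15, Argo, Sam, 19), (bio, Gus, 15, Helix, Tai, 30), (bio, Ola, 19, Argo, Kim, 6), (bio, Ola, 19, Argo, Sam, 19), (bio, Ola, 19, Omega, Gus, 38), (k1, Ola, 1, Argo, Kim, 6), (k1, Ola, 1, Argo, Sam, 19), (k1, Ola, 1, Omega, Gus, 38), (p1, Tai, 21, Omega, Gus, 38), (rd, Gus, 12, Argo, Kim, 6), (rd, Gus, 12, Argo, Sam, 19), (rd, Gus, 12, Helix, Tai, 30), (x3, Gus, 15, Argo, Kim, 6), (x3, Gus, 15, Argo, Sam, 19), (x3, Gus, 15, Helix, Tai, 30)}
Keep only column(s) aname, title, aid (9 duplicate(s) eliminated): {(Gus, Argo, 19), (Gus, Argo, 6), (Gus, Helix, 30), (Ola, Argo, 19), (Ola, Argo, 6), (Ola, Omega, 38), (Tai, Omega, 38)}

{(Gus, Argo, 19), (Gus, Argo, 6), (Gus, Helix, 30), (Ola, Argo, 19), (Ola, Argo, 6), (Ola, Omega, 38), (Tai, Omega, 38)}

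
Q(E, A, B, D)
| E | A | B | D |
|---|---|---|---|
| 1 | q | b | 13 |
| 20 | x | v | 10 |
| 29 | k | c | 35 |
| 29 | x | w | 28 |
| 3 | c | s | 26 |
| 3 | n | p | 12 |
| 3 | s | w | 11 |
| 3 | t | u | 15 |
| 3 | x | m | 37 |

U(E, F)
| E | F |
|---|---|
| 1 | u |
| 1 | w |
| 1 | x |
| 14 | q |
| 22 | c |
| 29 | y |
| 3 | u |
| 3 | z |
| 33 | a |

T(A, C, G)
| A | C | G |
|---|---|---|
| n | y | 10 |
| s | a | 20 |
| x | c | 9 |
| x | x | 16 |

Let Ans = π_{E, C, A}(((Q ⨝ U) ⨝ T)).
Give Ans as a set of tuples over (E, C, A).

Q ⋈ U (natural join on E): {(1, q, b, 13, u), (1, q, b, 13, w), (1, q, b, 13, x), (29, k, c, 35, y), (29, x, w, 28, y), (3, c, s, 26, u), (3, c, s, 26, z), (3, n, p, 12, u), (3, n, p, 12, z), (3, s, w, 11, u), (3, s, w, 11, z), (3, t, u, 15, u), (3, t, u, 15, z), (3, x, m, 37, u), (3, x, m, 37, z)}
(Q ⨝ U) ⋈ T (natural join on A): {(29, x, w, 28, y, c, 9), (29, x, w, 28, y, x, 16), (3, n, p, 12, u, y, 10), (3, n, p, 12, z, y, 10), (3, s, w, 11, u, a, 20), (3, s, w, 11, z, a, 20), (3, x, m, 37, u, c, 9), (3, x, m, 37, u, x, 16), (3, x, m, 37, z, c, 9), (3, x, m, 37, z, x, 16)}
π_{E, C, A} gives {(29, c, x), (29, x, x), (3, a, s), (3, c, x), (3, x, x), (3, y, n)} (4 duplicate(s) eliminated).

{(29, c, x), (29, x, x), (3, a, s), (3, c, x), (3, x, x), (3, y, n)}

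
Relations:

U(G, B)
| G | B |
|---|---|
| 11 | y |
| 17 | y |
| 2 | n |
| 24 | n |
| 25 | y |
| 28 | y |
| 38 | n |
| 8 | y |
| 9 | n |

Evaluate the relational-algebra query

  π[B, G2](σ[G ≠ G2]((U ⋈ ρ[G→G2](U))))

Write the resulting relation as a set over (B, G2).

{(n, 2), (n, 24), (n, 38), (n, 9), (y, 11), (y, 17), (y, 25), (y, 28), (y, 8)}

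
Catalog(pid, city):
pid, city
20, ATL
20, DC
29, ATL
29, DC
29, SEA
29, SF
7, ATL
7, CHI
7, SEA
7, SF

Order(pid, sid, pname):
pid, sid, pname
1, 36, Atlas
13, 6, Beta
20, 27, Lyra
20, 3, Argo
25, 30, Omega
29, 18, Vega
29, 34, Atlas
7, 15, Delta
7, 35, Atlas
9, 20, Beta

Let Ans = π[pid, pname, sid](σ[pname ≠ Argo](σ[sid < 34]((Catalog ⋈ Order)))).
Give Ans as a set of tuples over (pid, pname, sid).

Catalog ⋈ Order (natural join on pid): {(20, ATL, 27, Lyra), (20, ATL, 3, Argo), (20, DC, 27, Lyra), (20, DC, 3, Argo), (29, ATL, 18, Vega), (29, ATL, 34, Atlas), (29, DC, 18, Vega), (29, DC, 34, Atlas), (29, SEA, 18, Vega), (29, SEA, 34, Atlas), (29, SF, 18, Vega), (29, SF, 34, Atlas), (7, ATL, 15, Delta), (7, ATL, 35, Atlas), (7, CHI, 15, Delta), (7, CHI, 35, Atlas), (7, SEA, 15, Delta), (7, SEA, 35, Atlas), (7, SF, 15, Delta), (7, SF, 35, Atlas)}
Filtering on sid < 34 leaves {(20, ATL, 27, Lyra), (20, ATL, 3, Argo), (20, DC, 27, Lyra), (20, DC, 3, Argo), (29, ATL, 18, Vega), (29, DC, 18, Vega), (29, SEA, 18, Vega), (29, SF, 18, Vega), (7, ATL, 15, Delta), (7, CHI, 15, Delta), (7, SEA, 15, Delta), (7, SF, 15, Delta)}.
Filtering on pname ≠ Argo leaves {(20, ATL, 27, Lyra), (20, DC, 27, Lyra), (29, ATL, 18, Vega), (29, DC, 18, Vega), (29, SEA, 18, Vega), (29, SF, 18, Vega), (7, ATL, 15, Delta), (7, CHI, 15, Delta), (7, SEA, 15, Delta), (7, SF, 15, Delta)}.
Projecting to pid, pname, sid (7 duplicate(s) eliminated): {(20, Lyra, 27), (29, Vega, 18), (7, Delta, 15)}

{(20, Lyra, 27), (29, Vega, 18), (7, Delta, 15)}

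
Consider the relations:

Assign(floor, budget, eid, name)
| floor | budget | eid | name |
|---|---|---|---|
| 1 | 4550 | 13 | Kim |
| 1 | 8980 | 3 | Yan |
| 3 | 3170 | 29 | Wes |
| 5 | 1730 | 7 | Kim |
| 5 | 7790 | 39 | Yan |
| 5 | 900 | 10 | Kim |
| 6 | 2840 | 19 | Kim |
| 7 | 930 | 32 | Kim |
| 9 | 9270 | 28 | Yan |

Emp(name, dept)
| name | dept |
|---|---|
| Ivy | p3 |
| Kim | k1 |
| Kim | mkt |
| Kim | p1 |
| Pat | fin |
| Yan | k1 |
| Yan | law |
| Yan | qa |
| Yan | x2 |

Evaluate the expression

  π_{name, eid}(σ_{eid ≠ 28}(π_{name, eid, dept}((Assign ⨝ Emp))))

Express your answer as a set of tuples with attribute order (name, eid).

Assign ⋈ Emp (natural join on name): {(1, 4550, 13, Kim, k1), (1, 4550, 13, Kim, mkt), (1, 4550, 13, Kim, p1), (1, 8980, 3, Yan, k1), (1, 8980, 3, Yan, law), (1, 8980, 3, Yan, qa), (1, 8980, 3, Yan, x2), (5, 1730, 7, Kim, k1), (5, 1730, 7, Kim, mkt), (5, 1730, 7, Kim, p1), (5, 7790, 39, Yan, k1), (5, 7790, 39, Yan, law), (5, 7790, 39, Yan, qa), (5, 7790, 39, Yan, x2), (5, 900, 10, Kim, k1), (5, 900, 10, Kim, mkt), (5, 900, 10, Kim, p1), (6, 2840, 19, Kim, k1), (6, 2840, 19, Kim, mkt), (6, 2840, 19, Kim, p1), (7, 930, 32, Kim, k1), (7, 930, 32, Kim, mkt), (7, 930, 32, Kim, p1), (9, 9270, 28, Yan, k1), (9, 9270, 28, Yan, law), (9, 9270, 28, Yan, qa), (9, 9270, 28, Yan, x2)}
Keep only column(s) name, eid, dept: {(Kim, 10, k1), (Kim, 10, mkt), (Kim, 10, p1), (Kim, 13, k1), (Kim, 13, mkt), (Kim, 13, p1), (Kim, 19, k1), (Kim, 19, mkt), (Kim, 19, p1), (Kim, 32, k1), (Kim, 32, mkt), (Kim, 32, p1), (Kim, 7, k1), (Kim, 7, mkt), (Kim, 7, p1), (Yan, 28, k1), (Yan, 28, law), (Yan, 28, qa), (Yan, 28, x2), (Yan, 3, k1), (Yan, 3, law), (Yan, 3, qa), (Yan, 3, x2), (Yan, 39, k1), (Yan, 39, law), (Yan, 39, qa), (Yan, 39, x2)}
Selection eid ≠ 28: {(Kim, 10, k1), (Kim, 10, mkt), (Kim, 10, p1), (Kim, 13, k1), (Kim, 13, mkt), (Kim, 13, p1), (Kim, 19, k1), (Kim, 19, mkt), (Kim, 19, p1), (Kim, 32, k1), (Kim, 32, mkt), (Kim, 32, p1), (Kim, 7, k1), (Kim, 7, mkt), (Kim, 7, p1), (Yan, 3, k1), (Yan, 3, law), (Yan, 3, qa), (Yan, 3, x2), (Yan, 39, k1), (Yan, 39, law), (Yan, 39, qa), (Yan, 39, x2)}
Keep only column(s) name, eid (16 duplicate(s) eliminated): {(Kim, 10), (Kim, 13), (Kim, 19), (Kim, 32), (Kim, 7), (Yan, 3), (Yan, 39)}

{(Kim, 10), (Kim, 13), (Kim, 19), (Kim, 32), (Kim, 7), (Yan, 3), (Yan, 39)}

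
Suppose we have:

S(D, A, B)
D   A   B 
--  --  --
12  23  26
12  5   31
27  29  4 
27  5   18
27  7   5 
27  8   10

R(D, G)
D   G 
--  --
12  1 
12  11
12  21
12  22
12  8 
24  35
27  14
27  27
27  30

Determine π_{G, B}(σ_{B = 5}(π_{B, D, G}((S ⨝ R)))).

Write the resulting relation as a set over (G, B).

{(14, 5), (27, 5), (30, 5)}

Natural join on D: {(12, 23, 26, 1), (12, 23, 26, 11), (12, 23, 26, 21), (12, 23, 26, 22), (12, 23, 26, 8), (12, 5, 31, 1), (12, 5, 31, 11), (12, 5, 31, 21), (12, 5, 31, 22), (12, 5, 31, 8), (27, 29, 4, 14), (27, 29, 4, 27), (27, 29, 4, 30), (27, 5, 18, 14), (27, 5, 18, 27), (27, 5, 18, 30), (27, 7, 5, 14), (27, 7, 5, 27), (27, 7, 5, 30), (27, 8, 10, 14), (27, 8, 10, 27), (27, 8, 10, 30)}
Projecting to B, D, G: {(10, 27, 14), (10, 27, 27), (10, 27, 30), (18, 27, 14), (18, 27, 27), (18, 27, 30), (26, 12, 1), (26, 12, 11), (26, 12, 21), (26, 12, 22), (26, 12, 8), (31, 12, 1), (31, 12, 11), (31, 12, 21), (31, 12, 22), (31, 12, 8), (4, 27, 14), (4, 27, 27), (4, 27, 30), (5, 27, 14), (5, 27, 27), (5, 27, 30)}
σ[B = 5]: keep tuples satisfying B = 5 → {(5, 27, 14), (5, 27, 27), (5, 27, 30)}
Projecting to G, B: {(14, 5), (27, 5), (30, 5)}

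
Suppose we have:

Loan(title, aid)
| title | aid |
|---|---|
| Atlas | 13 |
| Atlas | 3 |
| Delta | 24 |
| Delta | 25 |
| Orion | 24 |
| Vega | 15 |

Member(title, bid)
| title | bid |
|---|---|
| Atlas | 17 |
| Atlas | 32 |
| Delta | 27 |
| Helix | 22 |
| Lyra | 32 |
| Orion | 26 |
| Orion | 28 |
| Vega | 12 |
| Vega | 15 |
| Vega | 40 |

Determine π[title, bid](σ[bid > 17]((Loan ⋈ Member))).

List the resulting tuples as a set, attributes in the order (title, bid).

Joining Loan and Member on title yields {(Atlas, 13, 17), (Atlas, 13, 32), (Atlas, 3, 17), (Atlas, 3, 32), (Delta, 24, 27), (Delta, 25, 27), (Orion, 24, 26), (Orion, 24, 28), (Vega, 15, 12), (Vega, 15, 15), (Vega, 15, 40)}.
Filtering on bid > 17 leaves {(Atlas, 13, 32), (Atlas, 3, 32), (Delta, 24, 27), (Delta, 25, 27), (Orion, 24, 26), (Orion, 24, 28), (Vega, 15, 40)}.
Projecting to title, bid (2 duplicate(s) eliminated): {(Atlas, 32), (Delta, 27), (Orion, 26), (Orion, 28), (Vega, 40)}

{(Atlas, 32), (Delta, 27), (Orion, 26), (Orion, 28), (Vega, 40)}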